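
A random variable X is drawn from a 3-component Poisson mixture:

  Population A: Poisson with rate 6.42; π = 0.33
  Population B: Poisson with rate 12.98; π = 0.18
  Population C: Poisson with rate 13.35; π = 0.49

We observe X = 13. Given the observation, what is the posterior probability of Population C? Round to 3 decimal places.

By Bayes' theorem, P(k | x) = π_k f_k(x) / Σ_j π_j f_j(x).
Evaluate each component's likelihood at the observed value:
  L_A = e^(−6.42)·6.42^13/13! = 0.00823198
  L_B = e^(−12.98)·12.98^13/13! = 0.109938
  L_C = e^(−13.35)·13.35^13/13! = 0.109432
Unnormalised posteriors:
  π_A·L_A = 0.33 × 0.00823198 = 0.00271655
  π_B·L_B = 0.18 × 0.109938 = 0.0197889
  π_C·L_C = 0.49 × 0.109432 = 0.0536217
Denominator: 0.00271655 + 0.0197889 + 0.0536217 = 0.0761272
So the posterior for Population C is 0.0536217 / 0.0761272 ≈ 0.704.

0.704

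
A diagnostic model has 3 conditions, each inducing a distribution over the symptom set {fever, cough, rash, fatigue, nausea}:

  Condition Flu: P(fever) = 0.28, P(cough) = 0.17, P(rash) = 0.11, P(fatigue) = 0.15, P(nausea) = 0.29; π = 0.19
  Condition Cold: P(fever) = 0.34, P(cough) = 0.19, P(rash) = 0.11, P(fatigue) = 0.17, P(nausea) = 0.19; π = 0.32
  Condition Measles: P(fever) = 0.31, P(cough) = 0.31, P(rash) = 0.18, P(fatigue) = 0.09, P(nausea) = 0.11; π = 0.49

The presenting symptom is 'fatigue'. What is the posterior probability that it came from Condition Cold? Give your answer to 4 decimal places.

The responsibility of component k is P(Z=k) f_k(x) divided by Σ_j P(Z=j) f_j(x).
Component likelihoods at x = 'fatigue':
  f_Flu = P(fatigue | comp) = 0.15
  f_Cold = P(fatigue | comp) = 0.17
  f_Measles = P(fatigue | comp) = 0.09
Weight by the priors:
  P(Z=Flu)·f_Flu = 0.19 × 0.15 = 0.0285
  P(Z=Cold)·f_Cold = 0.32 × 0.17 = 0.0544
  P(Z=Measles)·f_Measles = 0.49 × 0.09 = 0.0441
Evidence: 0.0285 + 0.0544 + 0.0441 = 0.127
P(Condition Cold | x) ≈ 0.4283

0.4283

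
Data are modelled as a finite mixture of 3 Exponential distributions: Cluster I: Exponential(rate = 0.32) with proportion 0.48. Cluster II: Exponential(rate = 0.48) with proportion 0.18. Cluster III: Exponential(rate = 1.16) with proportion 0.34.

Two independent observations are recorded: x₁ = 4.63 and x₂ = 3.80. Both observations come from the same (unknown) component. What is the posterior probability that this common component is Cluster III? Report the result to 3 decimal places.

By Bayes' theorem, P(k | x) = π_k f_k(x) / Σ_j π_j f_j(x).
Since both observations come from the same component, the likelihood for component k is f_k(x₁)·f_k(x₂).
  L_I = [0.0727276] × [0.0948523] = 0.00689838
  L_II = [0.0520074] × [0.0774619] = 0.00402859
  L_III = [0.00539448] × [0.0141282] = 7.62144e-05
Multiply by the mixture weights:
  π_I·L_I = 0.48 × 0.00689838 = 0.00331122
  π_II·L_II = 0.18 × 0.00402859 = 0.000725147
  π_III·L_III = 0.34 × 7.62144e-05 = 2.59129e-05
Marginal: 0.00331122 + 0.000725147 + 2.59129e-05 = 0.00406228
P(Cluster III | x₁,x₂) = 2.59129e-05 / 0.00406228 ≈ 0.006

0.006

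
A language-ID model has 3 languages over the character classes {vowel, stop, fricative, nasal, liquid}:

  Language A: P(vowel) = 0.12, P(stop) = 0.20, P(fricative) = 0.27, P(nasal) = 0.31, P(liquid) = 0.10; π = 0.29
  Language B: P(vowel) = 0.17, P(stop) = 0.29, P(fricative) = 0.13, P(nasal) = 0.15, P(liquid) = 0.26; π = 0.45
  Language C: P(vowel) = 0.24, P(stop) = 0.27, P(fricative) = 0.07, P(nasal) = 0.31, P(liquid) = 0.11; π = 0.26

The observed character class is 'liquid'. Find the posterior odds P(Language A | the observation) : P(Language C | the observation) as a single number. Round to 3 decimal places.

Since P(k|x) ∝ P(Z=k) f_k(x), the posterior odds are P(Z=i) f_i(x) / (P(Z=j) f_j(x)).
Component likelihoods at x = 'liquid':
  L_A = P(liquid | comp) = 0.10
  L_B = P(liquid | comp) = 0.26
  L_C = P(liquid | comp) = 0.11
0.029 / 0.0286 ≈ 1.014

1.014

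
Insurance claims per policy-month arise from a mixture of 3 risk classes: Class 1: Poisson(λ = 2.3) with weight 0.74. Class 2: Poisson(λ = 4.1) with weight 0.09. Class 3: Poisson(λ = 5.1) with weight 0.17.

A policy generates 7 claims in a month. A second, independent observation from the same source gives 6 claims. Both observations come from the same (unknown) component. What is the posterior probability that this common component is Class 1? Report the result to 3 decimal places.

By Bayes' theorem, P(k | x) = w_k f_k(x) / Σ_j w_j f_j(x).
Since both observations come from the same component, the likelihood for component k is f_k(x₁)·f_k(x₂).
  p_1 = [e^(−2.3)·2.3^7/7! = 0.00677309] × [0.0206138] = 0.000139619
  p_2 = [e^(−4.1)·4.1^7/7! = 0.0640397] × [0.109336] = 0.00700184
  p_3 = [e^(−5.1)·5.1^7/7! = 0.108557] × [0.149] = 0.016175
Prior × likelihood for each component:
  w_1·p_1 = 0.74 × 0.000139619 = 0.000103318
  w_2·p_2 = 0.09 × 0.00700184 = 0.000630166
  w_3·p_3 = 0.17 × 0.016175 = 0.00274976
Evidence: 0.000103318 + 0.000630166 + 0.00274976 = 0.00348324
P(Class 1 | x₁,x₂) = 0.000103318 / 0.00348324 ≈ 0.030

0.030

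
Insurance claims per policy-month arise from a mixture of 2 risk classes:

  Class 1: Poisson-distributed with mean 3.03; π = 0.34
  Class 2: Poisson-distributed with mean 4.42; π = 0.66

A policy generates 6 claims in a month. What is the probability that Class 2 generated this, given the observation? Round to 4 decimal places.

By Bayes' theorem, P(k | x) = P(Z=k) f_k(x) / Σ_j P(Z=j) f_j(x).
Component likelihoods at x = 6 claims:
  f_1 = 0.0519291
  f_2 = 0.124629
Multiply by the mixture weights:
  P(Z=1)·f_1 = 0.34 × 0.0519291 = 0.0176559
  P(Z=2)·f_2 = 0.66 × 0.124629 = 0.0822552
Sum: 0.0176559 + 0.0822552 = 0.0999111
P(Class 2 | x) = 0.0822552 / 0.0999111 ≈ 0.8233

0.8233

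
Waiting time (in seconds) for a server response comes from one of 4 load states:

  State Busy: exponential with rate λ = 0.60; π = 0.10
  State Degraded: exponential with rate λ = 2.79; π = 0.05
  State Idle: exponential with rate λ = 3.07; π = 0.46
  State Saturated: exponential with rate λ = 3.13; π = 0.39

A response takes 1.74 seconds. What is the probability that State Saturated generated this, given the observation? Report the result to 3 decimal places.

The responsibility of component k is w_k f_k(x) divided by Σ_j w_j f_j(x).
Exponential densities:
  L_Busy = 0.211226
  L_Degraded = 0.0217409
  L_Idle = 0.0146968
  L_Saturated = 0.0134986
Unnormalised posteriors:
  w_Busy·L_Busy = 0.10 × 0.211226 = 0.0211226
  w_Degraded·L_Degraded = 0.05 × 0.0217409 = 0.00108705
  w_Idle·L_Idle = 0.46 × 0.0146968 = 0.00676055
  w_Saturated·L_Saturated = 0.39 × 0.0134986 = 0.00526447
Evidence: 0.0211226 + 0.00108705 + 0.00676055 + 0.00526447 = 0.0342347
P(State Saturated | data) = 0.00526447 / 0.0342347 ≈ 0.154

0.154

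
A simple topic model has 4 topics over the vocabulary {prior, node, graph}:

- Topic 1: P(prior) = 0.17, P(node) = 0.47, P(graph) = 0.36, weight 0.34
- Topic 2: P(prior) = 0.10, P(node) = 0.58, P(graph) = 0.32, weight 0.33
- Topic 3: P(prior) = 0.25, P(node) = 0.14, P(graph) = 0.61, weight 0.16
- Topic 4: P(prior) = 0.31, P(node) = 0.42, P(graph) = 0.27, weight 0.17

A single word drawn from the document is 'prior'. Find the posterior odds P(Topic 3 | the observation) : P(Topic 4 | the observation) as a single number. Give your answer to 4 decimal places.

0.7590

Only the two components matter; the odds are (π_i f_i(x)) / (π_j f_j(x)).
Categorical probabilities:
  f_1 = P(prior | comp) = 0.17
  f_2 = P(prior | comp) = 0.10
  f_3 = P(prior | comp) = 0.25
  f_4 = P(prior | comp) = 0.31
Posterior odds = (π_3·f_3) / (π_4·f_4) = (0.16·0.25) / (0.17·0.31) = 0.04 / 0.0527 ≈ 0.7590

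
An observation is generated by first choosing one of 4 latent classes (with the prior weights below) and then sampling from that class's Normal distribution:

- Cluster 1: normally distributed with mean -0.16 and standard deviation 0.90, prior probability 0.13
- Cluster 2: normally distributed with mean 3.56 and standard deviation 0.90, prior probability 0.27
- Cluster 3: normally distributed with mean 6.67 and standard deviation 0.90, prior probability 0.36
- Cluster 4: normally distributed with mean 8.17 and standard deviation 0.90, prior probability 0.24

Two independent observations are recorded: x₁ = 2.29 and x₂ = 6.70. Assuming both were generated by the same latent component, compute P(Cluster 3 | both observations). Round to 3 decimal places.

The responsibility of component k is π_k f_k(x) divided by Σ_j π_j f_j(x).
Since both observations come from the same component, the likelihood for component k is f_k(x₁)·f_k(x₂).
  f_1 = [(1/(0.90·√(2π)))·exp(−(2.29−-0.16)²/(2·0.90²)) = 0.443269·exp(-3.70525) = 0.0109018] × [1.07347e-13] = 1.17027e-15
  f_2 = [(1/(0.90·√(2π)))·exp(−(2.29−3.56)²/(2·0.90²)) = 0.443269·exp(-0.99562) = 0.163786] × [0.00100804] = 0.000165102
  f_3 = [(1/(0.90·√(2π)))·exp(−(2.29−6.67)²/(2·0.90²)) = 0.443269·exp(-11.84222) = 3.18901e-06] × [0.443023] = 1.4128e-06
  f_4 = [(1/(0.90·√(2π)))·exp(−(2.29−8.17)²/(2·0.90²)) = 0.443269·exp(-21.34222) = 2.38703e-10] × [0.11678] = 2.78757e-11
Multiply by the mixture weights:
  π_1·f_1 = 0.13 × 1.17027e-15 = 1.52136e-16
  π_2·f_2 = 0.27 × 0.000165102 = 4.45776e-05
  π_3·f_3 = 0.36 × 1.4128e-06 = 5.0861e-07
  π_4·f_4 = 0.24 × 2.78757e-11 = 6.69016e-12
Sum: 1.52136e-16 + 4.45776e-05 + 5.0861e-07 + 6.69016e-12 = 4.50862e-05
P(Cluster 3 | x₁, x₂) ≈ 0.011

0.011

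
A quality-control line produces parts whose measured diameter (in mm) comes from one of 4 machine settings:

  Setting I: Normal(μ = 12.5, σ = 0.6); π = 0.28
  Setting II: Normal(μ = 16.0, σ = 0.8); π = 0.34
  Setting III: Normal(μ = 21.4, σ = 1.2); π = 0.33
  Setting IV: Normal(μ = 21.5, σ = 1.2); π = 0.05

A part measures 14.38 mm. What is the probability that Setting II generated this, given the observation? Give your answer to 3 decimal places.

0.941

Posterior ∝ prior × likelihood, so P(k | x) ∝ π_k f_k(x); normalise over all components.
Normal densities:
  L_I = (1/(0.6·√(2π)))·exp(−(14.38−12.5)²/(2·0.6²)) = 0.664904·exp(-4.90889) = 0.00490745
  L_II = (1/(0.8·√(2π)))·exp(−(14.38−16.0)²/(2·0.8²)) = 0.498678·exp(-2.05031) = 0.0641772
  L_III = (1/(1.2·√(2π)))·exp(−(14.38−21.4)²/(2·1.2²)) = 0.332452·exp(-17.11125) = 1.23142e-08
  L_IV = (1/(1.2·√(2π)))·exp(−(14.38−21.5)²/(2·1.2²)) = 0.332452·exp(-17.60222) = 7.53669e-09
Unnormalised posteriors:
  π_I·L_I = 0.28 × 0.00490745 = 0.00137408
  π_II·L_II = 0.34 × 0.0641772 = 0.0218202
  π_III·L_III = 0.33 × 1.23142e-08 = 4.0637e-09
  π_IV·L_IV = 0.05 × 7.53669e-09 = 3.76835e-10
Sum: 0.00137408 + 0.0218202 + 4.0637e-09 + 3.76835e-10 = 0.0231943
Responsibility of Setting II: 0.0218202 / 0.0231943 ≈ 0.941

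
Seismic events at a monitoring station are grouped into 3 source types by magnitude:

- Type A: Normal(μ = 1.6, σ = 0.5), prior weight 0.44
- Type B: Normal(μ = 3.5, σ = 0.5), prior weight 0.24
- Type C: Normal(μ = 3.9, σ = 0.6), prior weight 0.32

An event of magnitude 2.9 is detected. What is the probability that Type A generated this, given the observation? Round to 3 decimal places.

P(component k | x) = P(Z=k)·f_k(x) / marginal(x), where marginal(x) = Σ_j P(Z=j)·f_j(x).
Normal densities:
  p_A = 0.0271659
  p_B = 0.388372
  p_C = 0.165795
Multiply by the mixture weights:
  P(Z=A)·p_A = 0.44 × 0.0271659 = 0.011953
  P(Z=B)·p_B = 0.24 × 0.388372 = 0.0932093
  P(Z=C)·p_C = 0.32 × 0.165795 = 0.0530545
Evidence: 0.011953 + 0.0932093 + 0.0530545 = 0.158217
P(Type A | 2.9) = 0.011953 / 0.158217 ≈ 0.076

0.076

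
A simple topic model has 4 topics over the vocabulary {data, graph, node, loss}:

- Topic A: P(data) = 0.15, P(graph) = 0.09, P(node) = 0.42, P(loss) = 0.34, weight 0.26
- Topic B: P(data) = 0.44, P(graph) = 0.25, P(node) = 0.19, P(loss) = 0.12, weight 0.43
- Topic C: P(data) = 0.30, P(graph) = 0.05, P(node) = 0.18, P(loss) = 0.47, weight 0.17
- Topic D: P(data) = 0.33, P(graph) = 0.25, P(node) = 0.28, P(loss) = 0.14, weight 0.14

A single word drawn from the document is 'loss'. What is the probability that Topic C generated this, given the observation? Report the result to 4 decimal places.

0.3336

Apply Bayes' rule: the posterior for each component is proportional to its prior times its likelihood at x.
Evaluate each component's likelihood at the observed value:
  p_A = 0.34
  p_B = 0.12
  p_C = 0.47
  p_D = 0.14
Prior × likelihood for each component:
  π_A·p_A = 0.26 × 0.34 = 0.0884
  π_B·p_B = 0.43 × 0.12 = 0.0516
  π_C·p_C = 0.17 × 0.47 = 0.0799
  π_D·p_D = 0.14 × 0.14 = 0.0196
Marginal: 0.0884 + 0.0516 + 0.0799 + 0.0196 = 0.2395
Responsibility of Topic C: 0.0799 / 0.2395 ≈ 0.3336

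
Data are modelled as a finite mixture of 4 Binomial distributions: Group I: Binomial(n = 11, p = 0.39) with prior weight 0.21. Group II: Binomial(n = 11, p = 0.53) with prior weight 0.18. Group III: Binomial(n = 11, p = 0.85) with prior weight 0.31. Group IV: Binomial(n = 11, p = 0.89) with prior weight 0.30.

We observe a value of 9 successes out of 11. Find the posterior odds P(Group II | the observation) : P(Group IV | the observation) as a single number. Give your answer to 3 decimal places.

0.103

Posterior odds = (π_i f_i(x)) / (π_j f_j(x)); the normalising sum cancels.
Binomial probabilities:
  L_I = C(11,9)·0.39^9·0.61^2 = 55·0.000208728·0.3721 = 0.00427173
  L_II = C(11,9)·0.53^9·0.47^2 = 55·0.00329976·0.2209 = 0.0400905
  L_III = C(11,9)·0.85^9·0.15^2 = 55·0.231617·0.0225 = 0.286626
  L_IV = C(11,9)·0.89^9·0.11^2 = 55·0.350356·0.0121 = 0.233162
Odds = (0.18/0.30) × (0.0400905/0.233162) = 0.6 × 0.171942 ≈ 0.103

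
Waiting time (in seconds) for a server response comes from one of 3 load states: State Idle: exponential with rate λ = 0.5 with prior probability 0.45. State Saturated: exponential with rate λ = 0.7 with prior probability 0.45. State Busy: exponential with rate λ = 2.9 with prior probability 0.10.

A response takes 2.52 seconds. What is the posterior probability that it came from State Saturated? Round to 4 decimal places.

0.4575

By Bayes' theorem, P(k | x) = π_k f_k(x) / Σ_j π_j f_j(x).
Evaluate each component's likelihood at the observed value:
  f_Idle = 0.141827
  f_Saturated = 0.119951
  f_Busy = 0.00194345
Multiply by the mixture weights:
  π_Idle·f_Idle = 0.45 × 0.141827 = 0.0638222
  π_Saturated·f_Saturated = 0.45 × 0.119951 = 0.0539778
  π_Busy·f_Busy = 0.10 × 0.00194345 = 0.000194345
Evidence: 0.0638222 + 0.0539778 + 0.000194345 = 0.117994
P(State Saturated | 2.52 seconds) ≈ 0.4575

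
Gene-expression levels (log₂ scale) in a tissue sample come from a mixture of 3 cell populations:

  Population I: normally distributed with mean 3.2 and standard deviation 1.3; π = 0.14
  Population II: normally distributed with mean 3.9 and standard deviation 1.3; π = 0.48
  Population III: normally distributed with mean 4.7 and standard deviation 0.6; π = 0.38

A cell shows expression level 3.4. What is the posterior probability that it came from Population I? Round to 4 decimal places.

Apply Bayes' rule: the posterior for each component is proportional to its prior times its likelihood at x.
Component likelihoods at x = 3.4:
  f_I = 0.303268
  f_II = 0.285
  f_III = 0.0635877
Multiply by the mixture weights:
  π_I·f_I = 0.14 × 0.303268 = 0.0424576
  π_II·f_II = 0.48 × 0.285 = 0.1368
  π_III·f_III = 0.38 × 0.0635877 = 0.0241633
Marginal: 0.0424576 + 0.1368 + 0.0241633 = 0.203421
Responsibility of Population I: 0.0424576 / 0.203421 ≈ 0.2087

0.2087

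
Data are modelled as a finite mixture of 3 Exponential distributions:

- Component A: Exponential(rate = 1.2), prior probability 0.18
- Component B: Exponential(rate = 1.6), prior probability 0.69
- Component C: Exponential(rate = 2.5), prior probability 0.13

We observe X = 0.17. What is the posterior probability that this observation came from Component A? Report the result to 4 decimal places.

The responsibility of component k is π_k f_k(x) divided by Σ_j π_j f_j(x).
Exponential densities:
  p_A = 0.978555
  p_B = 1.21897
  p_C = 1.63442
Weight by the priors:
  π_A·p_A = 0.18 × 0.978555 = 0.17614
  π_B·p_B = 0.69 × 1.21897 = 0.841087
  π_C·p_C = 0.13 × 1.63442 = 0.212475
Evidence: 0.17614 + 0.841087 + 0.212475 = 1.2297
P(Component A | 0.17) ≈ 0.1432

0.1432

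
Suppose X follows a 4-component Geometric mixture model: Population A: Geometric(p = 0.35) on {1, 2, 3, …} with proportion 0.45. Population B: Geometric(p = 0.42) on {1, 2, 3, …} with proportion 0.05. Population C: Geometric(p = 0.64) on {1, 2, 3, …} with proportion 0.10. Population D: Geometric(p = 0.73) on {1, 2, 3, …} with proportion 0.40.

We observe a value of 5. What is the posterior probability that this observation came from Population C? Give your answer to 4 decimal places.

P(component k | x) = π_k·f_k(x) / marginal(x), where marginal(x) = Σ_j π_j·f_j(x).
Geometric probabilities:
  f_A = 0.35·(1−0.35)^4 = 0.35·0.178506 = 0.0624772
  f_B = 0.42·(1−0.42)^4 = 0.42·0.113165 = 0.0475293
  f_C = 0.64·(1−0.64)^4 = 0.64·0.0167962 = 0.0107495
  f_D = 0.73·(1−0.73)^4 = 0.73·0.00531441 = 0.00387952
Multiply by the mixture weights:
  π_A·f_A = 0.45 × 0.0624772 = 0.0281147
  π_B·f_B = 0.05 × 0.0475293 = 0.00237646
  π_C·f_C = 0.10 × 0.0107495 = 0.00107495
  π_D·f_D = 0.40 × 0.00387952 = 0.00155181
Sum: 0.0281147 + 0.00237646 + 0.00107495 + 0.00155181 = 0.033118
P(Population C | 5) = 0.00107495 / 0.033118 ≈ 0.0325

0.0325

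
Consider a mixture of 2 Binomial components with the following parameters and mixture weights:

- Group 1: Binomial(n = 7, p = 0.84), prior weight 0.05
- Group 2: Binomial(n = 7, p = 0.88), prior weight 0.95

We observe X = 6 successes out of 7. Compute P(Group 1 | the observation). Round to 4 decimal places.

0.0504

By Bayes' theorem, P(k | x) = π_k f_k(x) / Σ_j π_j f_j(x).
Evaluate each component's likelihood at the observed value:
  p_1 = C(7,6)·0.84^6·0.16^1 = 7·0.351298·0.16 = 0.393454
  p_2 = C(7,6)·0.88^6·0.12^1 = 7·0.464404·0.12 = 0.390099
Prior × likelihood for each component:
  π_1·p_1 = 0.05 × 0.393454 = 0.0196727
  π_2·p_2 = 0.95 × 0.390099 = 0.370594
Marginal: 0.0196727 + 0.370594 = 0.390267
P(Group 1 | the observation) = 0.0196727 / 0.390267 ≈ 0.0504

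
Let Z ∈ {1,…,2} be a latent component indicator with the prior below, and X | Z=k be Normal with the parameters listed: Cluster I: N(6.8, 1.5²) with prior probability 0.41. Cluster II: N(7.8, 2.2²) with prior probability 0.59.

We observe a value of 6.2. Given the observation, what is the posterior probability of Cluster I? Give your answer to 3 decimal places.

0.551

P(component k | x) = π_k·f_k(x) / marginal(x), where marginal(x) = Σ_j π_j·f_j(x).
Normal densities:
  p_I = (1/(1.5·√(2π)))·exp(−(6.2−6.8)²/(2·1.5²)) = 0.265962·exp(-0.08000) = 0.245513
  p_II = (1/(2.2·√(2π)))·exp(−(6.2−7.8)²/(2·2.2²)) = 0.181337·exp(-0.26446) = 0.139198
Prior × likelihood for each component:
  π_I·p_I = 0.41 × 0.245513 = 0.100661
  π_II·p_II = 0.59 × 0.139198 = 0.0821268
Normaliser: 0.100661 + 0.0821268 = 0.182787
Responsibility of Cluster I: 0.100661 / 0.182787 ≈ 0.551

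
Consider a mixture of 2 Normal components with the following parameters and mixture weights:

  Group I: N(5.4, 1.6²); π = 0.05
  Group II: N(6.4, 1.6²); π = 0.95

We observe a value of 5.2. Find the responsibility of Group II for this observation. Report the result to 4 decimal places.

0.9353

Posterior ∝ prior × likelihood, so P(k | x) ∝ P(Z=k) f_k(x); normalise over all components.
Evaluate each component's likelihood at the observed value:
  L_I = (1/(1.6·√(2π)))·exp(−(5.2−5.4)²/(2·1.6²)) = 0.249339·exp(-0.00781) = 0.247399
  L_II = (1/(1.6·√(2π)))·exp(−(5.2−6.4)²/(2·1.6²)) = 0.249339·exp(-0.28125) = 0.188211
Prior × likelihood for each component:
  P(Z=I)·L_I = 0.05 × 0.247399 = 0.0123699
  P(Z=II)·L_II = 0.95 × 0.188211 = 0.1788
Marginal: 0.0123699 + 0.1788 = 0.19117
P(Group II | the observation) = 0.1788 / 0.19117 ≈ 0.9353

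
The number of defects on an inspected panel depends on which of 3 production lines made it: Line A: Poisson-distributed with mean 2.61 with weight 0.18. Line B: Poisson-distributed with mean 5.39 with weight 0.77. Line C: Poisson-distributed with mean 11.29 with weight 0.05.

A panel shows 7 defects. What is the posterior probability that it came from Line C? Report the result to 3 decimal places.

0.030

By Bayes' theorem, P(k | x) = P(Z=k) f_k(x) / Σ_j P(Z=j) f_j(x).
Poisson probabilities:
  f_A = e^(−2.61)·2.61^7/7! = 0.0120377
  f_B = e^(−5.39)·5.39^7/7! = 0.119631
  f_C = e^(−11.29)·11.29^7/7! = 0.0579752
Prior × likelihood for each component:
  P(Z=A)·f_A = 0.18 × 0.0120377 = 0.00216679
  P(Z=B)·f_B = 0.77 × 0.119631 = 0.0921158
  P(Z=C)·f_C = 0.05 × 0.0579752 = 0.00289876
Denominator: 0.00216679 + 0.0921158 + 0.00289876 = 0.0971814
P(Line C | x) = 0.00289876 / 0.0971814 ≈ 0.030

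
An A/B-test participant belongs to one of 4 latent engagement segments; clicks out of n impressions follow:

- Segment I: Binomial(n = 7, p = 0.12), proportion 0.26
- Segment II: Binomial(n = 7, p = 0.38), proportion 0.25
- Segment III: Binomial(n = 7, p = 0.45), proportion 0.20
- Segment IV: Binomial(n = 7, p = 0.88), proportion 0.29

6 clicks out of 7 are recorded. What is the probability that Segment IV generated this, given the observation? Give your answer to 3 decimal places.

0.921

Posterior ∝ prior × likelihood, so P(k | x) ∝ w_k f_k(x); normalise over all components.
Component likelihoods at x = 6 clicks out of 7:
  f_I = C(7,6)·0.12^6·0.88^1 = 7·2.98598e-06·0.88 = 1.83937e-05
  f_II = C(7,6)·0.38^6·0.62^1 = 7·0.00301094·0.62 = 0.0130675
  f_III = C(7,6)·0.45^6·0.55^1 = 7·0.00830377·0.55 = 0.0319695
  f_IV = C(7,6)·0.88^6·0.12^1 = 7·0.464404·0.12 = 0.390099
Prior × likelihood for each component:
  w_I·f_I = 0.26 × 1.83937e-05 = 4.78235e-06
  w_II·f_II = 0.25 × 0.0130675 = 0.00326687
  w_III·f_III = 0.20 × 0.0319695 = 0.0063939
  w_IV·f_IV = 0.29 × 0.390099 = 0.113129
Normaliser: 4.78235e-06 + 0.00326687 + 0.0063939 + 0.113129 = 0.122794
P(Segment IV | 6 clicks out of 7) ≈ 0.921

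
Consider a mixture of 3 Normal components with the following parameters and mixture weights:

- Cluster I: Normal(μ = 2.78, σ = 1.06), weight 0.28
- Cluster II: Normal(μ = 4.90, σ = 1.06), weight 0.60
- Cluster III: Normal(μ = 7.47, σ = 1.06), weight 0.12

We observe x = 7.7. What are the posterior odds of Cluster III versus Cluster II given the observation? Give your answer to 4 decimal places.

6.3969

Only the two components matter; the odds are (w_i f_i(x)) / (w_j f_j(x)).
Evaluate each component's likelihood at the observed value:
  L_I = (1/(1.06·√(2π)))·exp(−(7.7−2.78)²/(2·1.06²)) = 0.376361·exp(-10.77180) = 7.89712e-06
  L_II = (1/(1.06·√(2π)))·exp(−(7.7−4.90)²/(2·1.06²)) = 0.376361·exp(-3.48879) = 0.0114933
  L_III = (1/(1.06·√(2π)))·exp(−(7.7−7.47)²/(2·1.06²)) = 0.376361·exp(-0.02354) = 0.367604
0.0441125 / 0.00689596 ≈ 6.3969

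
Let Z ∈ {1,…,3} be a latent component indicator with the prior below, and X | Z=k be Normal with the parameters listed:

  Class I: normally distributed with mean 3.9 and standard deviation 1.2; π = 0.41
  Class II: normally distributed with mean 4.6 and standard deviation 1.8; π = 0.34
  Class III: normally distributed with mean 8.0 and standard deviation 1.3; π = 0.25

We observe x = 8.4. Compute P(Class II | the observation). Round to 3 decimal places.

0.100

The responsibility of component k is w_k f_k(x) divided by Σ_j w_j f_j(x).
Component likelihoods at x = 8.4:
  f_I = (1/(1.2·√(2π)))·exp(−(8.4−3.9)²/(2·1.2²)) = 0.332452·exp(-7.03125) = 0.00029383
  f_II = (1/(1.8·√(2π)))·exp(−(8.4−4.6)²/(2·1.8²)) = 0.221635·exp(-2.22840) = 0.0238703
  f_III = (1/(1.3·√(2π)))·exp(−(8.4−8.0)²/(2·1.3²)) = 0.306879·exp(-0.04734) = 0.29269
Multiply by the mixture weights:
  w_I·f_I = 0.41 × 0.00029383 = 0.00012047
  w_II·f_II = 0.34 × 0.0238703 = 0.0081159
  w_III·f_III = 0.25 × 0.29269 = 0.0731726
Evidence: 0.00012047 + 0.0081159 + 0.0731726 = 0.081409
P(Class II | 8.4) ≈ 0.100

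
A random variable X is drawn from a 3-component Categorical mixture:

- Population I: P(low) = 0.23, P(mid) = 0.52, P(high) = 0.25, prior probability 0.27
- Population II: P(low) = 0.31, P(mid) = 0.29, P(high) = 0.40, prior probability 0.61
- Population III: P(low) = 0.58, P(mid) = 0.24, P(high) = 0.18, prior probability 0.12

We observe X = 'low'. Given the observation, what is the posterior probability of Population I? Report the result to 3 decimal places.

0.194

Apply Bayes' rule: the posterior for each component is proportional to its prior times its likelihood at x.
Component likelihoods at x = 'low':
  p_I = 0.23
  p_II = 0.31
  p_III = 0.58
Multiply by the mixture weights:
  π_I·p_I = 0.27 × 0.23 = 0.0621
  π_II·p_II = 0.61 × 0.31 = 0.1891
  π_III·p_III = 0.12 × 0.58 = 0.0696
Evidence: 0.0621 + 0.1891 + 0.0696 = 0.3208
So the posterior for Population I is 0.0621 / 0.3208 ≈ 0.194.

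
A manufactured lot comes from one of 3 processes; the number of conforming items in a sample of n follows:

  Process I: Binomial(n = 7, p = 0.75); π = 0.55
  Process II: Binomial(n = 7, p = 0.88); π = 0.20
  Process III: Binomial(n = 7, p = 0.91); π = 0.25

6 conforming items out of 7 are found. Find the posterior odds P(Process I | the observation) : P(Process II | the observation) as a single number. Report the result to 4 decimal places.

2.1956

Only the two components matter; the odds are (w_i f_i(x)) / (w_j f_j(x)).
Evaluate each component's likelihood at the observed value:
  p_I = C(7,6)·0.75^6·0.25^1 = 7·0.177979·0.25 = 0.311462
  p_II = C(7,6)·0.88^6·0.12^1 = 7·0.464404·0.12 = 0.390099
  p_III = C(7,6)·0.91^6·0.09^1 = 7·0.567869·0.09 = 0.357758
0.171304 / 0.0780199 ≈ 2.1956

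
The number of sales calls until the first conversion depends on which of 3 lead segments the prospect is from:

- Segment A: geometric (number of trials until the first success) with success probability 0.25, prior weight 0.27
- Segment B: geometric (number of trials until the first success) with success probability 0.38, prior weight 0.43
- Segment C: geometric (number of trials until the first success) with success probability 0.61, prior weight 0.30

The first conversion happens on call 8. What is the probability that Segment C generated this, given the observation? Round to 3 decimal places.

The responsibility of component k is π_k f_k(x) divided by Σ_j π_j f_j(x).
Geometric probabilities:
  p_A = 0.033371
  p_B = 0.0133821
  p_C = 0.000837109
Weight by the priors:
  π_A·p_A = 0.27 × 0.033371 = 0.00901016
  π_B·p_B = 0.43 × 0.0133821 = 0.00575432
  π_C·p_C = 0.30 × 0.000837109 = 0.000251133
Sum: 0.00901016 + 0.00575432 + 0.000251133 = 0.0150156
P(Segment C | 8) = 0.000251133 / 0.0150156 ≈ 0.017

0.017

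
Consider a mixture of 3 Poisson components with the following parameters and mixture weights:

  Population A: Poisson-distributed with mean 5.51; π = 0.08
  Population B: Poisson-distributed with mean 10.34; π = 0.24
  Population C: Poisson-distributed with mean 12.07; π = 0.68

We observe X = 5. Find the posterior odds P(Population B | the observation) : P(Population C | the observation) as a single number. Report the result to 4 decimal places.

Only the two components matter; the odds are (w_i f_i(x)) / (w_j f_j(x)).
Poisson probabilities:
  L_A = e^(−5.51)·5.51^5/5! = 0.171244
  L_B = e^(−10.34)·10.34^5/5! = 0.0318285
  L_C = e^(−12.07)·12.07^5/5! = 0.0122298
Posterior odds = (w_B·L_B) / (w_C·L_C) = (0.24·0.0318285) / (0.68·0.0122298) = 0.00763885 / 0.00831629 ≈ 0.9185

0.9185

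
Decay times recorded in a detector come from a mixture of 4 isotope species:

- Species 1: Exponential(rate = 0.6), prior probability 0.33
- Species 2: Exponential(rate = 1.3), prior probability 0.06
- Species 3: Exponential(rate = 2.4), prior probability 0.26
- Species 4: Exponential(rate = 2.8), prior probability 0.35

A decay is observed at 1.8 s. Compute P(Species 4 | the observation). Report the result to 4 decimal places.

0.0710

By Bayes' theorem, P(k | x) = w_k f_k(x) / Σ_j w_j f_j(x).
Exponential densities:
  p_1 = 0.6·e^(−0.6·1.8) = 0.6·e^(−1.0800) = 0.203757
  p_2 = 1.3·e^(−1.3·1.8) = 1.3·e^(−2.3400) = 0.125226
  p_3 = 2.4·e^(−2.4·1.8) = 2.4·e^(−4.3200) = 0.0319197
  p_4 = 2.8·e^(−2.8·1.8) = 2.8·e^(−5.0400) = 0.0181265
Prior × likelihood for each component:
  w_1·p_1 = 0.33 × 0.203757 = 0.0672399
  w_2·p_2 = 0.06 × 0.125226 = 0.00751356
  w_3·p_3 = 0.26 × 0.0319197 = 0.00829913
  w_4·p_4 = 0.35 × 0.0181265 = 0.00634427
Marginal: 0.0672399 + 0.00751356 + 0.00829913 + 0.00634427 = 0.0893969
Responsibility of Species 4: 0.00634427 / 0.0893969 ≈ 0.0710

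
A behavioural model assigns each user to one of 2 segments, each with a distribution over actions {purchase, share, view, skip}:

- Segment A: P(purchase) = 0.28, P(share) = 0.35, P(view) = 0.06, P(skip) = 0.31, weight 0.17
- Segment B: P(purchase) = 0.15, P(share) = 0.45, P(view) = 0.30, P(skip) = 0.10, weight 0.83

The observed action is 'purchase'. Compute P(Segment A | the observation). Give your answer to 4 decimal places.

Apply Bayes' rule: the posterior for each component is proportional to its prior times its likelihood at x.
Categorical probabilities:
  f_A = 0.28
  f_B = 0.15
Multiply by the mixture weights:
  π_A·f_A = 0.17 × 0.28 = 0.0476
  π_B·f_B = 0.83 × 0.15 = 0.1245
Marginal: 0.0476 + 0.1245 = 0.1721
P(Segment A | x) = 0.0476 / 0.1721 ≈ 0.2766

0.2766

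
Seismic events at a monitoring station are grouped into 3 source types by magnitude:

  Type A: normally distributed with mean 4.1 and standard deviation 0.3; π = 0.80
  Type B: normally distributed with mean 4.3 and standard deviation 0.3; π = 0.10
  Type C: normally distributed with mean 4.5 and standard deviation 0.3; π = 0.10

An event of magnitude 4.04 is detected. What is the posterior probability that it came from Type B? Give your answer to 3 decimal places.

0.078

By Bayes' theorem, P(k | x) = π_k f_k(x) / Σ_j π_j f_j(x).
Component likelihoods at x = 4.04:
  f_A = (1/(0.3·√(2π)))·exp(−(4.04−4.1)²/(2·0.3²)) = 1.329808·exp(-0.02000) = 1.30348
  f_B = (1/(0.3·√(2π)))·exp(−(4.04−4.3)²/(2·0.3²)) = 1.329808·exp(-0.37556) = 0.913455
  f_C = (1/(0.3·√(2π)))·exp(−(4.04−4.5)²/(2·0.3²)) = 1.329808·exp(-1.17556) = 0.410442
Prior × likelihood for each component:
  π_A·f_A = 0.80 × 1.30348 = 1.04278
  π_B·f_B = 0.10 × 0.913455 = 0.0913455
  π_C·f_C = 0.10 × 0.410442 = 0.0410442
Normaliser: 1.04278 + 0.0913455 + 0.0410442 = 1.17517
P(Type B | the observation) ≈ 0.078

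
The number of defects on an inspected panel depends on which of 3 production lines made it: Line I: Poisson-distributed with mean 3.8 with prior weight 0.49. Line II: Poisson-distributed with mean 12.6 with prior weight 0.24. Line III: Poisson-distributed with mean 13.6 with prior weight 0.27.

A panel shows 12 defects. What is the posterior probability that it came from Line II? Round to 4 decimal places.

Posterior ∝ prior × likelihood, so P(k | x) ∝ P(Z=k) f_k(x); normalise over all components.
Component likelihoods at x = 12 defects:
  p_I = 0.000423396
  p_II = 0.11272
  p_III = 0.103687
Unnormalised posteriors:
  P(Z=I)·p_I = 0.49 × 0.000423396 = 0.000207464
  P(Z=II)·p_II = 0.24 × 0.11272 = 0.0270527
  P(Z=III)·p_III = 0.27 × 0.103687 = 0.0279955
Sum: 0.000207464 + 0.0270527 + 0.0279955 = 0.0552557
P(Line II | 12 defects) = 0.0270527 / 0.0552557 ≈ 0.4896

0.4896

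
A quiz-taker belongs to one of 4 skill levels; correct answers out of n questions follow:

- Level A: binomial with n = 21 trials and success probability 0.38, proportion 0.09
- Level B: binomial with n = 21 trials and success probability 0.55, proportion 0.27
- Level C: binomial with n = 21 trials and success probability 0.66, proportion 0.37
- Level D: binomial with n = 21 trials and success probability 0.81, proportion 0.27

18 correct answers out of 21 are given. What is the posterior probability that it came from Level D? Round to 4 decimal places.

By Bayes' theorem, P(k | x) = P(Z=k) f_k(x) / Σ_j P(Z=j) f_j(x).
Binomial probabilities:
  L_A = C(21,18)·0.38^18·0.62^3 = 1330·2.72964e-08·0.238328 = 8.6523e-06
  L_B = C(21,18)·0.55^18·0.45^3 = 1330·2.12094e-05·0.091125 = 0.0025705
  L_C = C(21,18)·0.66^18·0.34^3 = 1330·0.000564665·0.039304 = 0.0295175
  L_D = C(21,18)·0.81^18·0.19^3 = 1330·0.0225284·0.006859 = 0.205515
Unnormalised posteriors:
  P(Z=A)·L_A = 0.09 × 8.6523e-06 = 7.78707e-07
  P(Z=B)·L_B = 0.27 × 0.0025705 = 0.000694035
  P(Z=C)·L_C = 0.37 × 0.0295175 = 0.0109215
  P(Z=D)·L_D = 0.27 × 0.205515 = 0.055489
Normaliser: 7.78707e-07 + 0.000694035 + 0.0109215 + 0.055489 = 0.0671052
P(Level D | x) = 0.055489 / 0.0671052 ≈ 0.8269

0.8269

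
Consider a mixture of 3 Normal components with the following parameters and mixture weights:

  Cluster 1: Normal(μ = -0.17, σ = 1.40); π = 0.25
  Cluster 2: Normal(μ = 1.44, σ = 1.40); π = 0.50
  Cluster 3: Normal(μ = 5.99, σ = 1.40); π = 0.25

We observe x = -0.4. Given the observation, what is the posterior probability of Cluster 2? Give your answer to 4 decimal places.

Posterior ∝ prior × likelihood, so P(k | x) ∝ P(Z=k) f_k(x); normalise over all components.
Normal densities:
  L_1 = (1/(1.40·√(2π)))·exp(−(-0.4−-0.17)²/(2·1.40²)) = 0.284959·exp(-0.01349) = 0.281139
  L_2 = (1/(1.40·√(2π)))·exp(−(-0.4−1.44)²/(2·1.40²)) = 0.284959·exp(-0.86367) = 0.120142
  L_3 = (1/(1.40·√(2π)))·exp(−(-0.4−5.99)²/(2·1.40²)) = 0.284959·exp(-10.41635) = 8.53135e-06
Unnormalised posteriors:
  P(Z=1)·L_1 = 0.25 × 0.281139 = 0.0702848
  P(Z=2)·L_2 = 0.50 × 0.120142 = 0.0600708
  P(Z=3)·L_3 = 0.25 × 8.53135e-06 = 2.13284e-06
Denominator: 0.0702848 + 0.0600708 + 2.13284e-06 = 0.130358
P(Cluster 2 | -0.4) ≈ 0.4608

0.4608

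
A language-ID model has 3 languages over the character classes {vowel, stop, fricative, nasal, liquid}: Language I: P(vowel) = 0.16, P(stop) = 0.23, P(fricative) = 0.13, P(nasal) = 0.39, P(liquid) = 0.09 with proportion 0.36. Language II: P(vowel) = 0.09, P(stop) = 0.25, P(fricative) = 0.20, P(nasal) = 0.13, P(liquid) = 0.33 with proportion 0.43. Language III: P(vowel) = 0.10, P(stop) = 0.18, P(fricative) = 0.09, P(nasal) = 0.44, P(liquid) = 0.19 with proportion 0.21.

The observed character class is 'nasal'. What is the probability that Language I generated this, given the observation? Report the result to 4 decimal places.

The responsibility of component k is π_k f_k(x) divided by Σ_j π_j f_j(x).
Categorical probabilities:
  L_I = P(nasal | comp) = 0.39
  L_II = P(nasal | comp) = 0.13
  L_III = P(nasal | comp) = 0.44
Weight by the priors:
  π_I·L_I = 0.36 × 0.39 = 0.1404
  π_II·L_II = 0.43 × 0.13 = 0.0559
  π_III·L_III = 0.21 × 0.44 = 0.0924
Sum: 0.1404 + 0.0559 + 0.0924 = 0.2887
P(Language I | the observation) ≈ 0.4863

0.4863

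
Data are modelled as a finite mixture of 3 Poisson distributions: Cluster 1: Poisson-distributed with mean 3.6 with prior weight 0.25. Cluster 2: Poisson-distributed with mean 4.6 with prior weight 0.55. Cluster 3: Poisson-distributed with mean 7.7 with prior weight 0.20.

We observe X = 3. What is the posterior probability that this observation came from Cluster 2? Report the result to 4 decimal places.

The responsibility of component k is w_k f_k(x) divided by Σ_j w_j f_j(x).
Evaluate each component's likelihood at the observed value:
  f_1 = 0.212469
  f_2 = 0.163068
  f_3 = 0.0344551
Prior × likelihood for each component:
  w_1·f_1 = 0.25 × 0.212469 = 0.0531173
  w_2·f_2 = 0.55 × 0.163068 = 0.0896872
  w_3·f_3 = 0.20 × 0.0344551 = 0.00689102
Marginal: 0.0531173 + 0.0896872 + 0.00689102 = 0.149696
Responsibility of Cluster 2: 0.0896872 / 0.149696 ≈ 0.5991

0.5991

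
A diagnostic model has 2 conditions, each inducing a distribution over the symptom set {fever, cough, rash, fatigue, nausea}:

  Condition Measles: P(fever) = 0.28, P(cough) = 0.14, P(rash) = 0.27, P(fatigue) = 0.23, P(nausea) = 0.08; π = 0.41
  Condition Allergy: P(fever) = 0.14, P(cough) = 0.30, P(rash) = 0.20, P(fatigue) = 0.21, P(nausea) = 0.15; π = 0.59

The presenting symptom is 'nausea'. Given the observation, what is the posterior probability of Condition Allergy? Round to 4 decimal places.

By Bayes' theorem, P(k | x) = P(Z=k) f_k(x) / Σ_j P(Z=j) f_j(x).
Evaluate each component's likelihood at the observed value:
  f_Measles = 0.08
  f_Allergy = 0.15
Unnormalised posteriors:
  P(Z=Measles)·f_Measles = 0.41 × 0.08 = 0.0328
  P(Z=Allergy)·f_Allergy = 0.59 × 0.15 = 0.0885
Denominator: 0.0328 + 0.0885 = 0.1213
So the posterior for Condition Allergy is 0.0885 / 0.1213 ≈ 0.7296.

0.7296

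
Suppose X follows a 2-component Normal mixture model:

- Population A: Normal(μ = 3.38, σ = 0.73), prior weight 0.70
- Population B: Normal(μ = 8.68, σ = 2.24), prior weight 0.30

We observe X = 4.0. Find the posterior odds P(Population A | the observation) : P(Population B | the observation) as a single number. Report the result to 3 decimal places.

The posterior odds equal the prior odds times the likelihood ratio: (P(Z=i)/P(Z=j))·(f_i(x)/f_j(x)).
Normal densities:
  p_A = 0.381023
  p_B = 0.0200812
0.266716 / 0.00602436 ≈ 44.273

44.273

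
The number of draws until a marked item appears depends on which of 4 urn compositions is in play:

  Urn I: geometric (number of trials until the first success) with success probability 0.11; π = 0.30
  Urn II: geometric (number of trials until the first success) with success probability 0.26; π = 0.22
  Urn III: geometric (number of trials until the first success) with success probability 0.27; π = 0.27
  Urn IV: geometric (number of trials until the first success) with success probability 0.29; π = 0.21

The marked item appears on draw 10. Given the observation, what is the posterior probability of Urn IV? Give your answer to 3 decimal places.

0.124

P(component k | x) = w_k·f_k(x) / marginal(x), where marginal(x) = Σ_j w_j·f_j(x).
Evaluate each component's likelihood at the observed value:
  p_I = 0.11·(1−0.11)^9 = 0.11·0.350356 = 0.0385392
  p_II = 0.26·(1−0.26)^9 = 0.26·0.0665404 = 0.0173005
  p_III = 0.27·(1−0.27)^9 = 0.27·0.0588716 = 0.0158953
  p_IV = 0.29·(1−0.29)^9 = 0.29·0.0458485 = 0.0132961
Multiply by the mixture weights:
  w_I·p_I = 0.30 × 0.0385392 = 0.0115618
  w_II·p_II = 0.22 × 0.0173005 = 0.00380611
  w_III·p_III = 0.27 × 0.0158953 = 0.00429174
  w_IV·p_IV = 0.21 × 0.0132961 = 0.00279217
Sum: 0.0115618 + 0.00380611 + 0.00429174 + 0.00279217 = 0.0224518
P(Urn IV | data) = 0.00279217 / 0.0224518 ≈ 0.124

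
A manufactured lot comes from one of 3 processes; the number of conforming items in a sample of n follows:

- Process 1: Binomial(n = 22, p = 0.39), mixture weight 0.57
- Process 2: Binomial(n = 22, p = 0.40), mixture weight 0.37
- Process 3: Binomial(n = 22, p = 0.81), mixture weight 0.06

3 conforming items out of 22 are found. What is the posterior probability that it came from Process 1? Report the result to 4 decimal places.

By Bayes' theorem, P(k | x) = P(Z=k) f_k(x) / Σ_j P(Z=j) f_j(x).
Binomial probabilities:
  f_1 = 0.00762046
  f_2 = 0.00600585
  f_3 = 1.61918e-11
Unnormalised posteriors:
  P(Z=1)·f_1 = 0.57 × 0.00762046 = 0.00434366
  P(Z=2)·f_2 = 0.37 × 0.00600585 = 0.00222216
  P(Z=3)·f_3 = 0.06 × 1.61918e-11 = 9.71506e-13
Normaliser: 0.00434366 + 0.00222216 + 9.71506e-13 = 0.00656583
P(Process 1 | data) = 0.00434366 / 0.00656583 ≈ 0.6616

0.6616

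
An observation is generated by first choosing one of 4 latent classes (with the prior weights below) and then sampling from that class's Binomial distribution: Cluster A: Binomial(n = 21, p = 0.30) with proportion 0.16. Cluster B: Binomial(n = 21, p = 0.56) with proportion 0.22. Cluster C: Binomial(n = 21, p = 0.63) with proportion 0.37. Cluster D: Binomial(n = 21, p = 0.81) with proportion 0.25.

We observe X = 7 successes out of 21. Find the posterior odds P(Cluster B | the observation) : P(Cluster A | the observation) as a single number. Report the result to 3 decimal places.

0.163

Only the two components matter; the odds are (π_i f_i(x)) / (π_j f_j(x)).
Evaluate each component's likelihood at the observed value:
  p_A = C(21,7)·0.30^7·0.70^14 = 116280·0.0002187·0.00678223 = 0.172475
  p_B = C(21,7)·0.56^7·0.44^14 = 116280·0.0172709·1.01938e-05 = 0.0204719
  p_C = C(21,7)·0.63^7·0.37^14 = 116280·0.0393898·9.01206e-07 = 0.00412775
  p_D = C(21,7)·0.81^7·0.19^14 = 116280·0.228768·7.99007e-11 = 2.12545e-06
Posterior odds = (π_B·p_B) / (π_A·p_A) = (0.22·0.0204719) / (0.16·0.172475) = 0.00450382 / 0.027596 ≈ 0.163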